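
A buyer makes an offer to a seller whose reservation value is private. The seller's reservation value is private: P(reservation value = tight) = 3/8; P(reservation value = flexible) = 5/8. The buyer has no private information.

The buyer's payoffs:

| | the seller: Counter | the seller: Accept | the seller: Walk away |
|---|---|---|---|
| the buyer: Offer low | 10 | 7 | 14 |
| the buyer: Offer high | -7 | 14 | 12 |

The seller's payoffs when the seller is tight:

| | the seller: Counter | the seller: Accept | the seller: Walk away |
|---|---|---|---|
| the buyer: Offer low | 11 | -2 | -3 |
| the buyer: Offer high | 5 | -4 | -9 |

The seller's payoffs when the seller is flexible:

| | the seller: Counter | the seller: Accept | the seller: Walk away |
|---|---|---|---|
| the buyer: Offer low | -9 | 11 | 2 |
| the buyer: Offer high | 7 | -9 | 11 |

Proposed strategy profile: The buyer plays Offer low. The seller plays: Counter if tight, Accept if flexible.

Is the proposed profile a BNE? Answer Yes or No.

The buyer plays Offer low: E[Offer low] = 3/8·(10) + 5/8·(7) = 65/8; E[Offer high] = 49/8. Best-responding. ✓
The seller (reservation value tight), facing Offer low: Counter gives 11, Accept gives -2, Walk away gives -3. Proposed Counter is best. ✓
The seller (reservation value flexible), facing Offer low: Counter gives -9, Accept gives 11, Walk away gives 2. Proposed Accept is best. ✓

Yes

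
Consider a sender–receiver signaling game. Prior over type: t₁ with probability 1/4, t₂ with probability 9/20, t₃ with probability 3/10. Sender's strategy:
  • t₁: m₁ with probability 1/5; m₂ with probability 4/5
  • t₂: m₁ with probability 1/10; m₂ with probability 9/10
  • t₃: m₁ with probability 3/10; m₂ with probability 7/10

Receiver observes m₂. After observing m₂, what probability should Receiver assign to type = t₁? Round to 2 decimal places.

Apply Bayes' rule using the sender's strategy as the likelihood.
P(m₂) = (1/4)·(4/5) + (9/20)·(9/10) + (3/10)·(7/10) = 163/200
P(t₁ | m₂) = ((1/4)·(4/5)) / (163/200) = (1/5) / (163/200) = 40/163

0.25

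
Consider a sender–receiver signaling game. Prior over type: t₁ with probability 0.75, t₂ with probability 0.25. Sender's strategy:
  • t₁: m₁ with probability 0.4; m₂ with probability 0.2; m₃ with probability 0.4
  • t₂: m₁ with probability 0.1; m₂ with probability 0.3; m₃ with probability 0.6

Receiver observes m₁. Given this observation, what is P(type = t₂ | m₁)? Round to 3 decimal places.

0.077

Apply Bayes' rule using the sender's strategy as the likelihood.
P(m₁) = 0.75·0.4 + 0.25·0.1 = 0.325
P(t₂ | m₁) = (0.25·0.1) / 0.325 = 0.025 / 0.325 = 0.0769231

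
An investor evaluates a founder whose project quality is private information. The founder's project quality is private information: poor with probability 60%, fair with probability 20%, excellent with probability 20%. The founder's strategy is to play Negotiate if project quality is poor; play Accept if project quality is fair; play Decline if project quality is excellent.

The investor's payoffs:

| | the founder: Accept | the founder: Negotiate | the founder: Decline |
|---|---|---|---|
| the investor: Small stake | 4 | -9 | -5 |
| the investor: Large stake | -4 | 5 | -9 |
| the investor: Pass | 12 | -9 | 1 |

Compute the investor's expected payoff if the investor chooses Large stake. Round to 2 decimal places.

E[Large stake] = 0.6·5 + 0.2·(-4) + 0.2·(-9) = 3 + (-0.8) + (-1.8) = 0.4

0.40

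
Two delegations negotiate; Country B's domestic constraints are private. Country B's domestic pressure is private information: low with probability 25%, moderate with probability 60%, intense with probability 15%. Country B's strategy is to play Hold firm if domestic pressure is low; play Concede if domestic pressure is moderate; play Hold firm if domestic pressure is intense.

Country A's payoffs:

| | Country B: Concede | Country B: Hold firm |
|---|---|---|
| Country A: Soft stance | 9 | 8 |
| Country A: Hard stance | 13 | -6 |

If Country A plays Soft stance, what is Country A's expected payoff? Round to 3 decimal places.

8.600

E[Soft stance] = 0.25·8 + 0.6·9 + 0.15·8 = 2 + 5.4 + 1.2 = 8.6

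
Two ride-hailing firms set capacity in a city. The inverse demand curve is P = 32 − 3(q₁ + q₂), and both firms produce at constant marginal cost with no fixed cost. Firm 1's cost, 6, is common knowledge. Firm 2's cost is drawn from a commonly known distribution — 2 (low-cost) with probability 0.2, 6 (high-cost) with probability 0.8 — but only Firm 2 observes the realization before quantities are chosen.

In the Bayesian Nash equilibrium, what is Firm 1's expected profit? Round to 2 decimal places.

23.52

Type-c best response for Firm 2: q₂(c) = (32 − c)/6 − q₁/2.
Firm 1 maximizes expected profit; its first-order condition is 32 − 6q₁ − 3E[q₂] − 6 = 0.
Substituting E[q₂] and solving: E[c₂] = 5.2, so q₁ = (32 − 2·6 + 5.2)/9 = 2.8.
E[P] = 32 − 3·(q₁ + E[q₂]) = 14.4; Firm 1's expected profit = (E[P] − 6)·q₁ = (14.4 − 6)·2.8 = 23.52.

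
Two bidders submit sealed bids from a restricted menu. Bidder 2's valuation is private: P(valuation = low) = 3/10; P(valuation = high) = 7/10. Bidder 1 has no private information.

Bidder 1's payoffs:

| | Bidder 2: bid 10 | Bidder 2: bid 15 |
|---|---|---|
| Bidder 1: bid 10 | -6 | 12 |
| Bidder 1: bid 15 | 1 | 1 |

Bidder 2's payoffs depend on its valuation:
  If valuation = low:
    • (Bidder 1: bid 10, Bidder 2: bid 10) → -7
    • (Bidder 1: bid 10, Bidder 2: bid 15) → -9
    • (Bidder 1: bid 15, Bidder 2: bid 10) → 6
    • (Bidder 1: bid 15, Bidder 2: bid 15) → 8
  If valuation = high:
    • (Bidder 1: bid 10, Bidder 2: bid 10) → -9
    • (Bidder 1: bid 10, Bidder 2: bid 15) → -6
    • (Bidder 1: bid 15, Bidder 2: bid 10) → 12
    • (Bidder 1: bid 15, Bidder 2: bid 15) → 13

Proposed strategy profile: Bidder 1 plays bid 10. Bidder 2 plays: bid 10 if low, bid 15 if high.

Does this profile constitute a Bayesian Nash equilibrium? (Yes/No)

Yes

Bidder 1 plays bid 10: E[bid 10] = 3/10·(-6) + 7/10·(12) = 33/5; E[bid 15] = 1. Best-responding. ✓
Bidder 2 (valuation low), facing bid 10: bid 10 gives -7, bid 15 gives -9. Proposed bid 10 is best. ✓
Bidder 2 (valuation high), facing bid 10: bid 10 gives -9, bid 15 gives -6. Proposed bid 15 is best. ✓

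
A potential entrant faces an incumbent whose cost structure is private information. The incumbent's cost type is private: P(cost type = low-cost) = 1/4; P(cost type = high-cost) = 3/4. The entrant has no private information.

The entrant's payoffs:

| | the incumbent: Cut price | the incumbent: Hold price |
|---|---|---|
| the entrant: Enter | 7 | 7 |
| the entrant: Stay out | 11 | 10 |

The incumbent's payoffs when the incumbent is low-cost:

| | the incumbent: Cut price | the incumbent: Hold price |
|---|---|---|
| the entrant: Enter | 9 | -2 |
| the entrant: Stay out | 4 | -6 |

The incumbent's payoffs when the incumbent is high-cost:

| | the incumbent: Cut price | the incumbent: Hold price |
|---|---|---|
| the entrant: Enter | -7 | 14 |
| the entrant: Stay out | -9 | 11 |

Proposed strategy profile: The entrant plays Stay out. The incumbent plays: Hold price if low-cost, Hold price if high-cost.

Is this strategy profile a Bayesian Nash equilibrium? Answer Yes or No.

The entrant plays Stay out: E[Stay out] = 1/4·(10) + 3/4·(10) = 10; E[Enter] = 7. Best-responding. ✓
The incumbent (cost type low-cost), facing Stay out: Cut price gives 4, Hold price gives -6. Proposed Hold price is not best — profitable deviation exists. ✗
The incumbent (cost type high-cost), facing Stay out: Cut price gives -9, Hold price gives 11. Proposed Hold price is best. ✓

No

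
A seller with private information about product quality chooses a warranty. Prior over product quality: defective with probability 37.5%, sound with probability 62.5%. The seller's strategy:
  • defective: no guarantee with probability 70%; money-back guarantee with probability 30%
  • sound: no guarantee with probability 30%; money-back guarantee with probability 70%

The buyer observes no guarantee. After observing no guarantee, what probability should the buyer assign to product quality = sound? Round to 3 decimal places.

0.417

Apply Bayes' rule using the sender's strategy as the likelihood.
P(no guarantee) = 0.375·0.7 + 0.625·0.3 = 0.45
P(sound | no guarantee) = (0.625·0.3) / 0.45 = 0.1875 / 0.45 = 0.416667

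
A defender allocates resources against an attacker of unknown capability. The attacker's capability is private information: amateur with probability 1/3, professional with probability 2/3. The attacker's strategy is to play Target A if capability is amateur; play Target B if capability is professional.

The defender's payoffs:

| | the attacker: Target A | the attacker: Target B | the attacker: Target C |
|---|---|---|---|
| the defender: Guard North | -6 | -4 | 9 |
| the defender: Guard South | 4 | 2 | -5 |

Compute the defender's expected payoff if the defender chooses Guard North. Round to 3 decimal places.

-4.667

Take the expectation over the attacker's capability, weighting each type's action by its prior probability.
E[Guard North] = 1/3·(-6) + 2/3·(-4) = (-2) + (-8/3) = -14/3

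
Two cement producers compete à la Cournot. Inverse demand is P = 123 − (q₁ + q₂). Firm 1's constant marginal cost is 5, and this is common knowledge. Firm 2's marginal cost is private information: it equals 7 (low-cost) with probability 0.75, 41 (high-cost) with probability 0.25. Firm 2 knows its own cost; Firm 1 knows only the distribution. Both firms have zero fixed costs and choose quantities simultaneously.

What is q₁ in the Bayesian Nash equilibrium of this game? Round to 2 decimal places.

Firm 2 with cost c maximizes (123 − (q₁+q₂) − c)·q₂, giving q₂(c) = (123 − c − q₁)/2.
E[c₂] = 0.75·7 + 0.25·41 = 15.5
Firm 1's FOC against E[q₂] yields q₁ = (123 − 2·5 + E[c₂])/3 = (123 − 10 + 15.5)/3 = 42.8333.

42.83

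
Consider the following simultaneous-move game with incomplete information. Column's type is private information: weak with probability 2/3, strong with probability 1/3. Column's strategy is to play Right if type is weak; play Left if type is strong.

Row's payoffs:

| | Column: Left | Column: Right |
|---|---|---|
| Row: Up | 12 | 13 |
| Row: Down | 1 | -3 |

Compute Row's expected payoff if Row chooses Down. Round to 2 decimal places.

-1.67

E[Down] = 2/3·(-3) + 1/3·1 = (-2) + 1/3 = -5/3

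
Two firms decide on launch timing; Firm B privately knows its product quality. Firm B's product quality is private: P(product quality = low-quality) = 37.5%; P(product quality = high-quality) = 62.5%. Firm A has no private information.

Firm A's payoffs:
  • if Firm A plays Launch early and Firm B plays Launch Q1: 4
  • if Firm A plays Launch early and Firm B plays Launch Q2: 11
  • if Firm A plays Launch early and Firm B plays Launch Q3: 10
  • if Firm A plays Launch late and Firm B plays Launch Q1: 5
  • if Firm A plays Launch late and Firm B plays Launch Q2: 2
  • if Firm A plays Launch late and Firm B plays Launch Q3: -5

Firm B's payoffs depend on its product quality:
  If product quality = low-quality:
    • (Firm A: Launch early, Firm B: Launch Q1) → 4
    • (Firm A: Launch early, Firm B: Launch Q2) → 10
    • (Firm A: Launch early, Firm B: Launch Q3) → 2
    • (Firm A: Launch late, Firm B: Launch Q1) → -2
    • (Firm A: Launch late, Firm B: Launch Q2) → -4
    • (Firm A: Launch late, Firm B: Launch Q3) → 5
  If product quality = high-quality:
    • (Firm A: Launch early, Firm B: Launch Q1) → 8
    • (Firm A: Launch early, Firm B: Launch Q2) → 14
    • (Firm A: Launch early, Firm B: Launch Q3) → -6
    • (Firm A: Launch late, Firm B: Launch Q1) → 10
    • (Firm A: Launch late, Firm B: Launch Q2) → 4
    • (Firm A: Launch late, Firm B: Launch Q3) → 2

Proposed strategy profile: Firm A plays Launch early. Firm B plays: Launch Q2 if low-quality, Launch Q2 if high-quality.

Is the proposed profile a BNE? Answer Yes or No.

Yes

A profile is a BNE iff every type of every player is best-responding given beliefs about the other side.
Firm A plays Launch early: E[Launch early] = 0.375·(11) + 0.625·(11) = 11; E[Launch late] = 2. Best-responding. ✓
Firm B (product quality low-quality), facing Launch early: Launch Q1 gives 4, Launch Q2 gives 10, Launch Q3 gives 2. Proposed Launch Q2 is best. ✓
Firm B (product quality high-quality), facing Launch early: Launch Q1 gives 8, Launch Q2 gives 14, Launch Q3 gives -6. Proposed Launch Q2 is best. ✓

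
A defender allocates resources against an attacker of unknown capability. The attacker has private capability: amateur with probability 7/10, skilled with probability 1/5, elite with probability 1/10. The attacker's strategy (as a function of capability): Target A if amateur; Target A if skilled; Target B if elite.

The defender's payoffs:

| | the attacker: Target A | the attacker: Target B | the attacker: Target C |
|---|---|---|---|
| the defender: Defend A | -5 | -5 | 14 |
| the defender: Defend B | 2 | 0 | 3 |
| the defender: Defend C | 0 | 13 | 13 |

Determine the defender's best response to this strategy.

Defend B

E[Defend A] = 7/10·(-5) + 1/5·(-5) + 1/10·(-5) = -5
E[Defend B] = 7/10·(2) + 1/5·(2) + 1/10·(0) = 9/5
E[Defend C] = 7/10·(0) + 1/5·(0) + 1/10·(13) = 13/10
Best response: Defend B (9/5 is the largest).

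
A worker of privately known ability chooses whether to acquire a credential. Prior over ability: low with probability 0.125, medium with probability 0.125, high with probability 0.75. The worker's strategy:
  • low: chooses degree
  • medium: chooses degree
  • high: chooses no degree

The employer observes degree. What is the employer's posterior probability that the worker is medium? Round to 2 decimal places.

0.50

Apply Bayes' rule using the sender's strategy as the likelihood.
P(degree) = 0.125·1 + 0.125·1 + 0.75·0 = 0.25
P(medium | degree) = (0.125·1) / 0.25 = 0.125 / 0.25 = 0.5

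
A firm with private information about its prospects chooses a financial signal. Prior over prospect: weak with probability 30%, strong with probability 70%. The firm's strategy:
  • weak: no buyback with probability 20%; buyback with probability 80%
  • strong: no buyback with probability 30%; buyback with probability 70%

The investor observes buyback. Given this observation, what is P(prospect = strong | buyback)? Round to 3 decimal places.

P(buyback) = 0.3·0.8 + 0.7·0.7 = 0.73
P(strong | buyback) = (0.7·0.7) / 0.73 = 0.49 / 0.73 = 0.671233

0.671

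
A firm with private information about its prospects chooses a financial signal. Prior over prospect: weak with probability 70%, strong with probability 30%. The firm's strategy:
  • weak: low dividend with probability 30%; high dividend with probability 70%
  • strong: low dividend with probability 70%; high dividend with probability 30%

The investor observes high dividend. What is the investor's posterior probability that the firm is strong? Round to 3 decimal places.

P(high dividend) = 0.7·0.7 + 0.3·0.3 = 0.58
P(strong | high dividend) = (0.3·0.3) / 0.58 = 0.09 / 0.58 = 0.155172

0.155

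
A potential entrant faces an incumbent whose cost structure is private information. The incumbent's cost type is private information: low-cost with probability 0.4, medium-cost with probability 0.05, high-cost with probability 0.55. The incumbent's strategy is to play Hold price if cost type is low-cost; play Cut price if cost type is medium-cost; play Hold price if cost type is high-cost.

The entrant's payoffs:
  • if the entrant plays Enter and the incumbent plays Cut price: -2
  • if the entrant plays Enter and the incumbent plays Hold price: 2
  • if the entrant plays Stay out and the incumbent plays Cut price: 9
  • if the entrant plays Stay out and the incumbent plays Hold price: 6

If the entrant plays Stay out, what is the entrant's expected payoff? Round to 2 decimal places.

6.15

E[Stay out] = 0.4·6 + 0.05·9 + 0.55·6 = 2.4 + 0.45 + 3.3 = 6.15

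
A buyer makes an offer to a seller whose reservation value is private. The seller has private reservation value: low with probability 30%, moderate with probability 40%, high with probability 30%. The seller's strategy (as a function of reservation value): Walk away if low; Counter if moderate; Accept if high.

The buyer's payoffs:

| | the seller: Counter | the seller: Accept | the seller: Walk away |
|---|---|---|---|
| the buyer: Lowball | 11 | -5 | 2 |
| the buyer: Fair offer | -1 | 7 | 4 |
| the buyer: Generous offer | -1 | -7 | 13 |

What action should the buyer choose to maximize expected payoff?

Compute the buyer's expected payoff for each action, taking the expectation over the seller's type.
E[Lowball] = 0.3·(2) + 0.4·(11) + 0.3·(-5) = 3.5
E[Fair offer] = 0.3·(4) + 0.4·(-1) + 0.3·(7) = 2.9
E[Generous offer] = 0.3·(13) + 0.4·(-1) + 0.3·(-7) = 1.4
Best response: Lowball (3.5 is the largest).

Lowball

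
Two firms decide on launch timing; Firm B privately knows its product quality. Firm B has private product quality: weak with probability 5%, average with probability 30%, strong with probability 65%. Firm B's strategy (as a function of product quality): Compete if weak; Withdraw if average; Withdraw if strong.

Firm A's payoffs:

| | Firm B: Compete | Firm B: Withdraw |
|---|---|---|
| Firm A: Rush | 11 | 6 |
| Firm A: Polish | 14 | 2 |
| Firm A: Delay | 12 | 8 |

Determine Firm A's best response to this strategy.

E[Rush] = 0.05·(11) + 0.3·(6) + 0.65·(6) = 6.25
E[Polish] = 0.05·(14) + 0.3·(2) + 0.65·(2) = 2.6
E[Delay] = 0.05·(12) + 0.3·(8) + 0.65·(8) = 8.2
Best response: Delay (8.2 is the largest).

Delay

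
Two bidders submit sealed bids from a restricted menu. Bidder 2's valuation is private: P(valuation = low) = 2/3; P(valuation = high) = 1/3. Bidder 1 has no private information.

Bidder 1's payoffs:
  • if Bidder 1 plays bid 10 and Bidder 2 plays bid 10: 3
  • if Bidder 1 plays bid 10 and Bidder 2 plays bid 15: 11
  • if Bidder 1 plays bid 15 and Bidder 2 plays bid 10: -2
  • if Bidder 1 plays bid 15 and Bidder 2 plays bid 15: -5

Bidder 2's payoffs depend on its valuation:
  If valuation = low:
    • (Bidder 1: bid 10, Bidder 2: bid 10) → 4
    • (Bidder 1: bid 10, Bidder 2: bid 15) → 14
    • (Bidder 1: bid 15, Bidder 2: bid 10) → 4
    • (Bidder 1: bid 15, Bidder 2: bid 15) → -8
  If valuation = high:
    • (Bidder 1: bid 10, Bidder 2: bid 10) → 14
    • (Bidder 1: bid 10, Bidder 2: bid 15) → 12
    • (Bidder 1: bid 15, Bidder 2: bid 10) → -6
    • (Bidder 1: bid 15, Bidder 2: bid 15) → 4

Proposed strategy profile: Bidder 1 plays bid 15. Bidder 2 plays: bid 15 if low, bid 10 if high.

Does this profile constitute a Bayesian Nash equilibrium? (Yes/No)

No

Bidder 1 plays bid 15: E[bid 15] = 2/3·(-5) + 1/3·(-2) = -4; E[bid 10] = 25/3. Not best-responding. ✗
Bidder 2 (valuation low), facing bid 15: bid 10 gives 4, bid 15 gives -8. Proposed bid 15 is not best — profitable deviation exists. ✗
Bidder 2 (valuation high), facing bid 15: bid 10 gives -6, bid 15 gives 4. Proposed bid 10 is not best — profitable deviation exists. ✗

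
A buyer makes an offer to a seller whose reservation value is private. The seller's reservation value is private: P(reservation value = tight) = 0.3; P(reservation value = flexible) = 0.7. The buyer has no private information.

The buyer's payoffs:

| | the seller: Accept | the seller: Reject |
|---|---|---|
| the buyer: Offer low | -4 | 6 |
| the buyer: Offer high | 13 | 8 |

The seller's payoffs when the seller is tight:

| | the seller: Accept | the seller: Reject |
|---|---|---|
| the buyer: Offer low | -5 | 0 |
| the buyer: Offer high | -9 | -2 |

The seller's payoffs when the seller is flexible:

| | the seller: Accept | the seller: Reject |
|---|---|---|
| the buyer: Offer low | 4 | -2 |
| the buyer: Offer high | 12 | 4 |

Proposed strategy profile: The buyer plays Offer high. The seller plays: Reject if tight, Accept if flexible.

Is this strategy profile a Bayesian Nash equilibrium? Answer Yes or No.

The buyer plays Offer high: E[Offer high] = 0.3·(8) + 0.7·(13) = 11.5; E[Offer low] = -1. Best-responding. ✓
The seller (reservation value tight), facing Offer high: Accept gives -9, Reject gives -2. Proposed Reject is best. ✓
The seller (reservation value flexible), facing Offer high: Accept gives 12, Reject gives 4. Proposed Accept is best. ✓

Yes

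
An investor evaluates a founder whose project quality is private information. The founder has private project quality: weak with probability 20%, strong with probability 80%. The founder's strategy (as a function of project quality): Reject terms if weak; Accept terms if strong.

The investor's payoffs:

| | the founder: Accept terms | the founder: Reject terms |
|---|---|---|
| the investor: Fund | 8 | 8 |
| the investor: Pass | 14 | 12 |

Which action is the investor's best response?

Pass

E[Fund] = 0.2·(8) + 0.8·(8) = 8
E[Pass] = 0.2·(12) + 0.8·(14) = 13.6
Best response: Pass (13.6 is the largest).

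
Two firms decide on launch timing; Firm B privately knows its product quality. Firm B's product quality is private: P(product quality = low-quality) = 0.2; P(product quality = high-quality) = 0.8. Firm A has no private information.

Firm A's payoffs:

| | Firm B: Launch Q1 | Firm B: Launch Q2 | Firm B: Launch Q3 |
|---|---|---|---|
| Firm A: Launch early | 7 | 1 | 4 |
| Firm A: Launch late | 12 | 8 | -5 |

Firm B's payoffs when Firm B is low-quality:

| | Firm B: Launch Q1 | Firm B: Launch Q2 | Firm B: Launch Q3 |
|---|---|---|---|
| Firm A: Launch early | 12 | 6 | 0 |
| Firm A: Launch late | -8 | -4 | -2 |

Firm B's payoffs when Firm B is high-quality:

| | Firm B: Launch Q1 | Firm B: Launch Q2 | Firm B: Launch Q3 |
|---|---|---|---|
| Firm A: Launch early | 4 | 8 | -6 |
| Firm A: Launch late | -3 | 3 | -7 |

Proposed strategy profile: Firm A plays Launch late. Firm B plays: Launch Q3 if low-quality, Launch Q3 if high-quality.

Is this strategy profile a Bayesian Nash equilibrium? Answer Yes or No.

No

Firm A plays Launch late: E[Launch late] = 0.2·(-5) + 0.8·(-5) = -5; E[Launch early] = 4. Not best-responding. ✗
Firm B (product quality low-quality), facing Launch late: Launch Q1 gives -8, Launch Q2 gives -4, Launch Q3 gives -2. Proposed Launch Q3 is best. ✓
Firm B (product quality high-quality), facing Launch late: Launch Q1 gives -3, Launch Q2 gives 3, Launch Q3 gives -7. Proposed Launch Q3 is not best — profitable deviation exists. ✗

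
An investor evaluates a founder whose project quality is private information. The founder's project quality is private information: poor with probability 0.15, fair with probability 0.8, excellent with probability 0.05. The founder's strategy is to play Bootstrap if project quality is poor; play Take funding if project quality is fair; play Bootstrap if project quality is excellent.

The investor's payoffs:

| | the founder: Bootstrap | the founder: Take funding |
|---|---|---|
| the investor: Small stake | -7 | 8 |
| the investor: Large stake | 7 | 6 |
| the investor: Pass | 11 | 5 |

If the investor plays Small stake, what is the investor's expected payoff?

5

E[Small stake] = 0.15·(-7) + 0.8·8 + 0.05·(-7) = (-1.05) + 6.4 + (-0.35) = 5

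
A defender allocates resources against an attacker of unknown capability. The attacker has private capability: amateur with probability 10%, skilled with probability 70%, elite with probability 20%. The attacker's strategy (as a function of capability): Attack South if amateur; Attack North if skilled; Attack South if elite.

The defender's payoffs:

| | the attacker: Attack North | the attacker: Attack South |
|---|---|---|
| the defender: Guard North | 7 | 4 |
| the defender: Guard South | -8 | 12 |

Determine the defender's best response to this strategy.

Guard North

E[Guard North] = 0.1·(4) + 0.7·(7) + 0.2·(4) = 6.1
E[Guard South] = 0.1·(12) + 0.7·(-8) + 0.2·(12) = -2
Best response: Guard North (6.1 is the largest).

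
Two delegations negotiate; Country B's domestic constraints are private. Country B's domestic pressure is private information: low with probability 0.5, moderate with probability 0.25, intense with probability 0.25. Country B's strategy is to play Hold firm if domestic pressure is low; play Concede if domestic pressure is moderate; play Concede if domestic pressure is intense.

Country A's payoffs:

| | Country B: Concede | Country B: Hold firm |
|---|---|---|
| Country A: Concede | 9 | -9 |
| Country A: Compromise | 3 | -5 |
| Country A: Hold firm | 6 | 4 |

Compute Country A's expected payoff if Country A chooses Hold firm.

5

E[Hold firm] = 0.5·4 + 0.25·6 + 0.25·6 = 2 + 1.5 + 1.5 = 5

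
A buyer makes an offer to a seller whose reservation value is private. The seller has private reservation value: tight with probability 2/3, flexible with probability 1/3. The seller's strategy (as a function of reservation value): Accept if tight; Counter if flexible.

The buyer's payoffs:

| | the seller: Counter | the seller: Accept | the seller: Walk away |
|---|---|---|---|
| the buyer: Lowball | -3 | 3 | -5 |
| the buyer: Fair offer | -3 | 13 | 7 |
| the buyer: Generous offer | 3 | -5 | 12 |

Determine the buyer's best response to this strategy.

E[Lowball] = 2/3·(3) + 1/3·(-3) = 1
E[Fair offer] = 2/3·(13) + 1/3·(-3) = 23/3
E[Generous offer] = 2/3·(-5) + 1/3·(3) = -7/3
Best response: Fair offer (23/3 is the largest).

Fair offer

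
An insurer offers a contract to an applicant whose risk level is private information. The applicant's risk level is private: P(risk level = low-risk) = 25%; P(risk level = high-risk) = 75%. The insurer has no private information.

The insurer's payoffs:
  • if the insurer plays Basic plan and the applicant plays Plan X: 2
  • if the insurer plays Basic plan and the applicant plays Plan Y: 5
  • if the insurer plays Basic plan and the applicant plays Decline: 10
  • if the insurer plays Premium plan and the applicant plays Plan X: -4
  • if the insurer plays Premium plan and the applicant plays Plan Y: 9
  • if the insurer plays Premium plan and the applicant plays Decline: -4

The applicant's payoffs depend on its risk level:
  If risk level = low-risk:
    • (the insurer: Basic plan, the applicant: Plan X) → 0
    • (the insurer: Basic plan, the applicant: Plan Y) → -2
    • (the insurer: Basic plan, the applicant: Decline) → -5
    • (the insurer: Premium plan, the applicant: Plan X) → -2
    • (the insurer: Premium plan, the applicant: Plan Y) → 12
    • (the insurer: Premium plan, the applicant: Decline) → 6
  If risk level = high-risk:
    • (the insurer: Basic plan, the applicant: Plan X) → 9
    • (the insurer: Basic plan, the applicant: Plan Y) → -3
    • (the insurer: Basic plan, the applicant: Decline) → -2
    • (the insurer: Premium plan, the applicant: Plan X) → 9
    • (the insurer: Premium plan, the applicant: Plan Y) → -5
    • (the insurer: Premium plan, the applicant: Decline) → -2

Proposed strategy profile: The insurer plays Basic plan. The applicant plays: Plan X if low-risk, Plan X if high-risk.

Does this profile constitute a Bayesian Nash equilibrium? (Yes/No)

Yes

The insurer plays Basic plan: E[Basic plan] = 0.25·(2) + 0.75·(2) = 2; E[Premium plan] = -4. Best-responding. ✓
The applicant (risk level low-risk), facing Basic plan: Plan X gives 0, Plan Y gives -2, Decline gives -5. Proposed Plan X is best. ✓
The applicant (risk level high-risk), facing Basic plan: Plan X gives 9, Plan Y gives -3, Decline gives -2. Proposed Plan X is best. ✓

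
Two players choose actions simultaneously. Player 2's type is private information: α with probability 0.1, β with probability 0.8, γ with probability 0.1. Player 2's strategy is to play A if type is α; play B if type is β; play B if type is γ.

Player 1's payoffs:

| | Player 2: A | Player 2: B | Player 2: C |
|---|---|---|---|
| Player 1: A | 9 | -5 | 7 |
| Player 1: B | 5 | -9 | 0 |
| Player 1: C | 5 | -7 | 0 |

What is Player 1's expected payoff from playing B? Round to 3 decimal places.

-7.600

E[B] = 0.1·5 + 0.8·(-9) + 0.1·(-9) = 0.5 + (-7.2) + (-0.9) = -7.6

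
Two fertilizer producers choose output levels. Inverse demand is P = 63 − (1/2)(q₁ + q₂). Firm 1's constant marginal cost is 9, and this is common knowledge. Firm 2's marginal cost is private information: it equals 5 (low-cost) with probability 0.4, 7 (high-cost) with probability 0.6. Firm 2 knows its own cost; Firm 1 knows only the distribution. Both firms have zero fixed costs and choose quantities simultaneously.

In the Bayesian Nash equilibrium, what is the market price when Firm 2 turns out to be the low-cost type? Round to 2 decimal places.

Type-c best response for Firm 2: q₂(c) = (63 − c) − q₁/2.
Firm 1 maximizes expected profit; its first-order condition is 63 − q₁ − (1/2)E[q₂] − 9 = 0.
Substituting E[q₂] and solving: E[c₂] = 6.2, so q₁ = (63 − 2·9 + 6.2)/(3/2) = 34.1333.
q₂(low-cost) = 40.9333, so P = 63 − (1/2)·(34.1333 + 40.9333) = 25.4667.

25.47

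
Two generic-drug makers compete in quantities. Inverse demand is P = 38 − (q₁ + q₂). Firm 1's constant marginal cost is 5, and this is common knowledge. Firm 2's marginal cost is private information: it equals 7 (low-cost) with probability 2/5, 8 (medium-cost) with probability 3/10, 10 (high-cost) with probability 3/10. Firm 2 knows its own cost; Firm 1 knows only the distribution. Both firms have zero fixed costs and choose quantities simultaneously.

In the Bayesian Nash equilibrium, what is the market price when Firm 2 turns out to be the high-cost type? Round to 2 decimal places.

Type-c best response for Firm 2: q₂(c) = (38 − c)/2 − q₁/2.
Firm 1 maximizes expected profit; its first-order condition is 38 − 2q₁ − E[q₂] − 5 = 0.
Substituting E[q₂] and solving: E[c₂] = 8.2, so q₁ = (38 − 2·5 + 8.2)/3 = 12.0667.
q₂(high-cost) = 7.96667, so P = 38 − (12.0667 + 7.96667) = 17.9667.

17.97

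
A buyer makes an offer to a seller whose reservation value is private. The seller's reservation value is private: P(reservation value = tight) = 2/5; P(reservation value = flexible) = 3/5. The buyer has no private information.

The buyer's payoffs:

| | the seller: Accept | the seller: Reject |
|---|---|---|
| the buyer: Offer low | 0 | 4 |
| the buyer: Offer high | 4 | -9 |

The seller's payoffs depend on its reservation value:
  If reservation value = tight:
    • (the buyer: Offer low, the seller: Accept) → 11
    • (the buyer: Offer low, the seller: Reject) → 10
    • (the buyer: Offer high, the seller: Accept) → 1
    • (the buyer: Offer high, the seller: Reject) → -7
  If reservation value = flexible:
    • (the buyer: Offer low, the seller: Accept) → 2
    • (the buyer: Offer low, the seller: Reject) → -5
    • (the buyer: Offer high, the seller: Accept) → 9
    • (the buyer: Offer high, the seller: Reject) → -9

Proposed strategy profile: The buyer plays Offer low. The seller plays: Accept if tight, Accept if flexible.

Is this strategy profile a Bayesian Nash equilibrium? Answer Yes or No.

No

The buyer plays Offer low: E[Offer low] = 2/5·(0) + 3/5·(0) = 0; E[Offer high] = 4. Not best-responding. ✗
The seller (reservation value tight), facing Offer low: Accept gives 11, Reject gives 10. Proposed Accept is best. ✓
The seller (reservation value flexible), facing Offer low: Accept gives 2, Reject gives -5. Proposed Accept is best. ✓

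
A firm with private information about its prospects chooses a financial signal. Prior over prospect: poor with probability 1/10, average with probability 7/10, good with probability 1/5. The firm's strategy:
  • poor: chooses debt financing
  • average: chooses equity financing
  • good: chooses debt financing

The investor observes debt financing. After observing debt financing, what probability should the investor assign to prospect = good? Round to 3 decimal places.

0.667

P(debt financing) = (1/10)·1 + (7/10)·0 + (1/5)·1 = 3/10
P(good | debt financing) = ((1/5)·1) / (3/10) = (1/5) / (3/10) = 2/3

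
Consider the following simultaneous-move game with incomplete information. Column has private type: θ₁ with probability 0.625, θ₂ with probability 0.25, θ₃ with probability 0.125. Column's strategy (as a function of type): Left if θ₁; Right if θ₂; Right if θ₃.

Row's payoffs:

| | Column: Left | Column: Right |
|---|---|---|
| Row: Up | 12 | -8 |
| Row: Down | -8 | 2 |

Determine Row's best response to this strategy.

Up

E[Up] = 0.625·(12) + 0.25·(-8) + 0.125·(-8) = 4.5
E[Down] = 0.625·(-8) + 0.25·(2) + 0.125·(2) = -4.25
Best response: Up (4.5 is the largest).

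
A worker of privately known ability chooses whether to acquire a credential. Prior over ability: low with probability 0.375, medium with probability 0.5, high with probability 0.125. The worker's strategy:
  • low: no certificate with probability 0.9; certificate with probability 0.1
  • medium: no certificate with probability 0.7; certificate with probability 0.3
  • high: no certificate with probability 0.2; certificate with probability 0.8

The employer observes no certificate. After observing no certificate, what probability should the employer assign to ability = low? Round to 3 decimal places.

0.474

P(no certificate) = 0.375·0.9 + 0.5·0.7 + 0.125·0.2 = 0.7125
P(low | no certificate) = (0.375·0.9) / 0.7125 = 0.3375 / 0.7125 = 0.473684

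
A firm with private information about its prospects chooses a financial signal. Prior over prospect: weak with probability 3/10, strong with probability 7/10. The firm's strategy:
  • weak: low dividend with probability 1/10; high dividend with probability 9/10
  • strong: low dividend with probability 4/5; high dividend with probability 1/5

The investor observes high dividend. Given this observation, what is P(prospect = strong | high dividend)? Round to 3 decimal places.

Apply Bayes' rule using the sender's strategy as the likelihood.
P(high dividend) = (3/10)·(9/10) + (7/10)·(1/5) = 41/100
P(strong | high dividend) = ((7/10)·(1/5)) / (41/100) = (7/50) / (41/100) = 14/41

0.341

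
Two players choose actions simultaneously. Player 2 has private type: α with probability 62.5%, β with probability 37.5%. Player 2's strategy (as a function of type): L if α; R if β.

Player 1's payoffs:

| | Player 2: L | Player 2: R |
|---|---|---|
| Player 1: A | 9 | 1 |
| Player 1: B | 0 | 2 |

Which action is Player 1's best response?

A

E[A] = 0.625·(9) + 0.375·(1) = 6
E[B] = 0.625·(0) + 0.375·(2) = 0.75
Best response: A (6 is the largest).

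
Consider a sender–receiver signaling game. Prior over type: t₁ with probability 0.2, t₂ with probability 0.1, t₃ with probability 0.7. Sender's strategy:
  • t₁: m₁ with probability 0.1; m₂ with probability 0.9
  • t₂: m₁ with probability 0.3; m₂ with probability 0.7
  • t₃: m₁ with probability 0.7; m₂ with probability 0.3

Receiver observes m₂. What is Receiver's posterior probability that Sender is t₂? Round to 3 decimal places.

P(m₂) = 0.2·0.9 + 0.1·0.7 + 0.7·0.3 = 0.46
P(t₂ | m₂) = (0.1·0.7) / 0.46 = 0.07 / 0.46 = 0.152174

0.152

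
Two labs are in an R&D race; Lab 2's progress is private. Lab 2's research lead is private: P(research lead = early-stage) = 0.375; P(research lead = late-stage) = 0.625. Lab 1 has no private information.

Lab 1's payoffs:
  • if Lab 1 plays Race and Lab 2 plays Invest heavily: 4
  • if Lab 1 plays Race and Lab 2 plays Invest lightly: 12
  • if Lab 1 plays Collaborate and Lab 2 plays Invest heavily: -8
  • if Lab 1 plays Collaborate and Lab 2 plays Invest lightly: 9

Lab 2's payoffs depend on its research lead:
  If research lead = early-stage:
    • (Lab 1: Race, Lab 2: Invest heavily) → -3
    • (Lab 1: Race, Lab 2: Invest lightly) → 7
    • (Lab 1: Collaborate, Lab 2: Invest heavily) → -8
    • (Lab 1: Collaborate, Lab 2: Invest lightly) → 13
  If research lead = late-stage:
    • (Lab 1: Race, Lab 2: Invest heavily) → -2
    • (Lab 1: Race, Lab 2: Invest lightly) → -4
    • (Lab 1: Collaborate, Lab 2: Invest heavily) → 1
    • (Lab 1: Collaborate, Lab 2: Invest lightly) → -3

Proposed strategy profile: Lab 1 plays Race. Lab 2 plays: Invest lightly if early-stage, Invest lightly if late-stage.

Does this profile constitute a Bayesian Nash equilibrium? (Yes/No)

No

A profile is a BNE iff every type of every player is best-responding given beliefs about the other side.
Lab 1 plays Race: E[Race] = 0.375·(12) + 0.625·(12) = 12; E[Collaborate] = 9. Best-responding. ✓
Lab 2 (research lead early-stage), facing Race: Invest heavily gives -3, Invest lightly gives 7. Proposed Invest lightly is best. ✓
Lab 2 (research lead late-stage), facing Race: Invest heavily gives -2, Invest lightly gives -4. Proposed Invest lightly is not best — profitable deviation exists. ✗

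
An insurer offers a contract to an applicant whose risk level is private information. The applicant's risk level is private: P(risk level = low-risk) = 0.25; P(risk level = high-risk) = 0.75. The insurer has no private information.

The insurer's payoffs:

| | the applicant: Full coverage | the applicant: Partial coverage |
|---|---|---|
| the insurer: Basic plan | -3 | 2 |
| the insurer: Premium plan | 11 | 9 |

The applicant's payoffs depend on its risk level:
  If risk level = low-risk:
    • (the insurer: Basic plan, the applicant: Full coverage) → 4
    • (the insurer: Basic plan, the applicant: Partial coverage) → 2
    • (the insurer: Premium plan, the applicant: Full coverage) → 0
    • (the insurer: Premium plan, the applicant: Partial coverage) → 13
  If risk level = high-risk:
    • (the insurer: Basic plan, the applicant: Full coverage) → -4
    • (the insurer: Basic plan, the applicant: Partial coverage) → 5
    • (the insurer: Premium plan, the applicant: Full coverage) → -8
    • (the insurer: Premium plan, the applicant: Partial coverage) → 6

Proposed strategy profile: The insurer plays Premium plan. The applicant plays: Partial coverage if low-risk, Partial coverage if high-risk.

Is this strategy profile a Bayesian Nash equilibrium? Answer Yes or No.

Yes

The insurer plays Premium plan: E[Premium plan] = 0.25·(9) + 0.75·(9) = 9; E[Basic plan] = 2. Best-responding. ✓
The applicant (risk level low-risk), facing Premium plan: Full coverage gives 0, Partial coverage gives 13. Proposed Partial coverage is best. ✓
The applicant (risk level high-risk), facing Premium plan: Full coverage gives -8, Partial coverage gives 6. Proposed Partial coverage is best. ✓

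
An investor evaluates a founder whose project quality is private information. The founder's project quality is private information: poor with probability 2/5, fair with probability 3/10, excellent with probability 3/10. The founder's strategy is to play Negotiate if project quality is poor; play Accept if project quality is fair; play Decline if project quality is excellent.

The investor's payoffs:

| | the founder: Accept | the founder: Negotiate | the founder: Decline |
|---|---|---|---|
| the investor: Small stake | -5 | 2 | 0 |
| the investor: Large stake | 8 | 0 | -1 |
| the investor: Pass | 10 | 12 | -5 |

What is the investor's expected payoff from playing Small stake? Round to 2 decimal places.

Take the expectation over the founder's project quality, weighting each type's action by its prior probability.
E[Small stake] = 2/5·2 + 3/10·(-5) + 3/10·0 = 4/5 + (-3/2) + 0 = -7/10

-0.70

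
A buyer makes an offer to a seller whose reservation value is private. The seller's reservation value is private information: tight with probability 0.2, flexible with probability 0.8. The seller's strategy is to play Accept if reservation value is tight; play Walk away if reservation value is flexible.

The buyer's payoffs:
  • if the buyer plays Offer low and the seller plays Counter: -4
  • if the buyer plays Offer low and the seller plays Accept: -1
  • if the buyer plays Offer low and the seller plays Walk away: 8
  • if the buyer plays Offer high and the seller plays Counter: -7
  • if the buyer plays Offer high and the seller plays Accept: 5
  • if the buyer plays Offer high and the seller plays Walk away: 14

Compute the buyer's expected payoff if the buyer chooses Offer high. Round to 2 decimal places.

12.20

Take the expectation over the seller's reservation value, weighting each type's action by its prior probability.
E[Offer high] = 0.2·5 + 0.8·14 = 1 + 11.2 = 12.2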